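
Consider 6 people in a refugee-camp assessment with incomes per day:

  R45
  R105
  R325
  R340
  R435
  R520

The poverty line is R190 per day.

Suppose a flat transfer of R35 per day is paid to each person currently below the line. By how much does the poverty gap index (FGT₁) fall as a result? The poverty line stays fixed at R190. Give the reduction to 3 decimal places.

Before: below the line — R45, R105; poverty gap index (FGT₁) = 0.20175.
After the R35 transfer: below the line — R80, R140; poverty gap index (FGT₁) = 0.14035.
Reduction = 0.20175 − 0.14035 = 0.061.

0.061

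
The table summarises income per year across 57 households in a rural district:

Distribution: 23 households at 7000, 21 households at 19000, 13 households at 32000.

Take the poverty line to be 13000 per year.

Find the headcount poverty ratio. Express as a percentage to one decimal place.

40.4%

23 of the 57 households have income below 13000.
H = 23/57 = 40.4%.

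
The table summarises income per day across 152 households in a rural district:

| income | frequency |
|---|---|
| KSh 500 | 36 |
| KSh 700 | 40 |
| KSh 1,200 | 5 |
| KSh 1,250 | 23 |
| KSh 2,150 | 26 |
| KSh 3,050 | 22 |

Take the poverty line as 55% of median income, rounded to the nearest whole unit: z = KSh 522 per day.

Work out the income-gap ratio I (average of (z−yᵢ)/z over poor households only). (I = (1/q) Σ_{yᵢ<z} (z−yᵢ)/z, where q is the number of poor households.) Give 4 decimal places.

0.0421

Below z: 36×KSh 500 (q = 36 of N = 152).
Shortfall ratios (z−y)/z: 0.0421 (×36); sum = 1.517241.
I averages over the q = 36 poor units only: 1.517241 / 36 = 0.0421.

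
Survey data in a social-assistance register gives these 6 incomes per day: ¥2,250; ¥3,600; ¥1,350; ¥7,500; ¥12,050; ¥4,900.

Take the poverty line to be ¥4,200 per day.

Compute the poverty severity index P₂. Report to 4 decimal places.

0.1161

Below the line: ¥1,350, ¥2,250, ¥3,600 (q = 3 of N = 6).
Normalized shortfalls: (4200−1350)/4200 = 0.6786; (4200−2250)/4200 = 0.4643; (4200−3600)/4200 = 0.1429.
Squared: 0.4605; 0.2156; 0.0204.
Sum = 0.696429; P₂ = 0.696429 / 6 = 0.1161.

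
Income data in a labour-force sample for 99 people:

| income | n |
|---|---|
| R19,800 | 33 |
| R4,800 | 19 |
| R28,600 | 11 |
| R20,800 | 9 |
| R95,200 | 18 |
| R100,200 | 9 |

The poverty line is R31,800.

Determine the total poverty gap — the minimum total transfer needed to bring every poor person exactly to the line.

Incomes under z: 19×R4,800, 33×R19,800, 9×R20,800, 11×R28,600 (q = 72 of N = 99).
Individual gaps: 19×(31800−4800) = 513000; 33×(31800−19800) = 396000; 9×(31800−20800) = 99000; 11×(31800−28600) = 35200.
Aggregate gap = R1,043,200.

R1,043,200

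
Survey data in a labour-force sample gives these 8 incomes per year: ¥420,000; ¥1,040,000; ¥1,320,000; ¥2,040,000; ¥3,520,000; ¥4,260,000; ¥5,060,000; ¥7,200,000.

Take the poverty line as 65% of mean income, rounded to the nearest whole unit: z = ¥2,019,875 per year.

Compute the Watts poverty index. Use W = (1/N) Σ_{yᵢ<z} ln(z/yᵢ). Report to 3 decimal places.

Poor units: ¥420,000, ¥1,040,000, ¥1,320,000 (q = 3 of N = 8).
ln(z/y) terms: ln(2019875/420000) = 1.5705; ln(2019875/1040000) = 0.6638; ln(2019875/1320000) = 0.4254.
W = 2.659755 / 8 = 0.332.

0.332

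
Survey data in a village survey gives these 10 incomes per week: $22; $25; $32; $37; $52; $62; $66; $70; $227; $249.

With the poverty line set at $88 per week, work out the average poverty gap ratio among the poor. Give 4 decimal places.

Incomes under z: $22, $25, $32, $37, $52, $62, $66, $70 (q = 8 of N = 10).
Shortfall ratios (z−y)/z: 0.7500, 0.7159, 0.6364, 0.5795, 0.4091, 0.2955, 0.2500, 0.2045; sum = 3.840909.
The income-gap ratio divides by q (the poor only): 3.840909 / 8 = 0.4801.

0.4801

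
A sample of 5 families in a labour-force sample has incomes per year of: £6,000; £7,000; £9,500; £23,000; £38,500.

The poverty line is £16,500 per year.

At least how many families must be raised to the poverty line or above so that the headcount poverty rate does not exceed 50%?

1

3 of the 5 families are poor, so H = 3/5 = 0.600.
A headcount ratio of at most 50% allows at most ⌊0.50 × 5⌋ = 2 poor families.
So at least 3 − 2 = 1 must be lifted.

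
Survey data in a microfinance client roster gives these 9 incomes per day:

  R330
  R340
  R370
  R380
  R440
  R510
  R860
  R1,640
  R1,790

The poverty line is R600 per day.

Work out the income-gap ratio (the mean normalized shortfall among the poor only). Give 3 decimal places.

0.342

Poor units: R330, R340, R370, R380, R440, R510 (q = 6 of N = 9).
Relative gaps: 0.4500, 0.4333, 0.3833, 0.3667, 0.2667, 0.1500; sum = 2.050000.
I averages over the q = 6 poor units only: 2.050000 / 6 = 0.342.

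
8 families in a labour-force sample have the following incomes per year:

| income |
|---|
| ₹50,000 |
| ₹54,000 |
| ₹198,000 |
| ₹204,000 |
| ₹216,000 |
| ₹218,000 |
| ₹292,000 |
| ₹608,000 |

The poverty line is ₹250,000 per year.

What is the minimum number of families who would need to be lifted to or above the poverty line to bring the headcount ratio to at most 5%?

Currently q = 6 of N = 8 are below the line (H = 0.750).
A headcount ratio of at most 5% allows at most ⌊0.05 × 8⌋ = 0 poor families.
So at least 6 − 0 = 6 must be lifted.

6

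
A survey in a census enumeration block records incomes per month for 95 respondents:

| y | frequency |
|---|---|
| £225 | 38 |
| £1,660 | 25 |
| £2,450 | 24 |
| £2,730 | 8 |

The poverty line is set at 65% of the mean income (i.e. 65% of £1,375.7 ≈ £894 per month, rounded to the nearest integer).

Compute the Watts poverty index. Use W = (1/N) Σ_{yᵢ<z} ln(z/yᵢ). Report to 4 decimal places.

Poor units: 38×£225 (q = 38 of N = 95).
Log shortfalls: ln(894/225) = 1.3796 (×38).
W = 52.425004 / 95 = 0.5518.

0.5518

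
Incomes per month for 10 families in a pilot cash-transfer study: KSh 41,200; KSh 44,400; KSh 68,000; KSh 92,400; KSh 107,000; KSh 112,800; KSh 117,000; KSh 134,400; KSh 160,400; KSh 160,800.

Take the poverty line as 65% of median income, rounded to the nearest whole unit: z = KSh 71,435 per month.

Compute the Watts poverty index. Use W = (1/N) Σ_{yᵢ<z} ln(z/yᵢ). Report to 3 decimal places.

Poor units: KSh 41,200, KSh 44,400, KSh 68,000 (q = 3 of N = 10).
Log gaps: ln(71435/41200) = 0.5503; ln(71435/44400) = 0.4755; ln(71435/68000) = 0.0493.
W = 1.075178 / 10 = 0.108.

0.108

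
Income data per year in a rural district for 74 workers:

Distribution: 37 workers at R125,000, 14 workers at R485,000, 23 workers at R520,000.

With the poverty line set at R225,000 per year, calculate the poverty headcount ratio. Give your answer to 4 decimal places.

0.5000

37 of the 74 workers have income below R225,000.
H = 37/74 = 0.5000.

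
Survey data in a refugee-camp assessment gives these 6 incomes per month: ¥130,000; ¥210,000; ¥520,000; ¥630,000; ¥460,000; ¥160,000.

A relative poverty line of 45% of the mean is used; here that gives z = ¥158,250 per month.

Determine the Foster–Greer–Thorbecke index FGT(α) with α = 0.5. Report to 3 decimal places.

Below the line: ¥130,000 (q = 1 of N = 6).
Normalized shortfalls: (158250−130000)/158250 = 0.1785.
Raised to α = 0.5: 0.42251.
Sum = 0.422510; FGT(0.5) = 0.422510 / 6 = 0.070.

0.070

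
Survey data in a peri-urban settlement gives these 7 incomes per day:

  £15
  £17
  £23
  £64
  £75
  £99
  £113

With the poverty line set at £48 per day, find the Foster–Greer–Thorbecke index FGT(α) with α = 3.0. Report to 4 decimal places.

0.1051

Incomes under z: £15, £17, £23 (q = 3 of N = 7).
Normalized shortfalls: (48−15)/48 = 0.6875; (48−17)/48 = 0.6458; (48−23)/48 = 0.5208.
Raised to α = 3.0: 0.32495; 0.26938; 0.14129.
Sum = 0.735614; FGT(3.0) = 0.735614 / 7 = 0.1051.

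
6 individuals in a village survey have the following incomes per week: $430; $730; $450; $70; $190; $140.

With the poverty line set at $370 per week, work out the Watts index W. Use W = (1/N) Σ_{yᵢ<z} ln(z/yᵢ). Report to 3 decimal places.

Below the line: $70, $140, $190 (q = 3 of N = 6).
Log shortfalls: ln(370/70) = 1.6650; ln(370/140) = 0.9719; ln(370/190) = 0.6665.
W = 3.303347 / 6 = 0.551.

0.551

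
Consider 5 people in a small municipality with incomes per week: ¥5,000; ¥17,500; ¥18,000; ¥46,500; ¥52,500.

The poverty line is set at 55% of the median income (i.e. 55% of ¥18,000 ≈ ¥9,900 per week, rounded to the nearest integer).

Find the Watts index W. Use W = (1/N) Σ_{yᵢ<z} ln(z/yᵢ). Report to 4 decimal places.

Incomes under z: ¥5,000 (q = 1 of N = 5).
Log gaps: ln(9900/5000) = 0.6831.
W = 0.683097 / 5 = 0.1366.

0.1366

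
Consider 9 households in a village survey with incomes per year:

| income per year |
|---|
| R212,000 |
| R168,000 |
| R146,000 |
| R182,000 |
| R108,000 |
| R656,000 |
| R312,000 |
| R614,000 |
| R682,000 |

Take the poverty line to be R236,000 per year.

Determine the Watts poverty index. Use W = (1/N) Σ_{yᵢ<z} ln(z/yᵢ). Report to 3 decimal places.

0.219

Below the line: R108,000, R146,000, R168,000, R182,000, R212,000 (q = 5 of N = 9).
Log shortfalls: ln(236000/108000) = 0.7817; ln(236000/146000) = 0.4802; ln(236000/168000) = 0.3399; ln(236000/182000) = 0.2598; ln(236000/212000) = 0.1072.
W = 1.968864 / 9 = 0.219.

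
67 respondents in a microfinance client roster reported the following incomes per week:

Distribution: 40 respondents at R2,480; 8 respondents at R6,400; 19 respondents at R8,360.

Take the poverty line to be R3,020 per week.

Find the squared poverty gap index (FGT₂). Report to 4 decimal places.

0.0191

Incomes under z: 40×R2,480 (q = 40 of N = 67).
Normalized shortfalls: (3020−2480)/3020 = 0.1788 (×40).
Squared: 0.0320 (×40).
Sum = 1.278891; P₂ = 1.278891 / 67 = 0.0191.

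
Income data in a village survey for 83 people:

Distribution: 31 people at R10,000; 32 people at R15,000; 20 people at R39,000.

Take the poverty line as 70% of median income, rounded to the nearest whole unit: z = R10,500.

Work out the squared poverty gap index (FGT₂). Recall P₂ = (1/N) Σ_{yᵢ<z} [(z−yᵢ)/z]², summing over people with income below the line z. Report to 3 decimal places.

Below z: 31×R10,000 (q = 31 of N = 83).
Relative gaps: (10500−10000)/10500 = 0.0476 (×31).
Squared: 0.0023 (×31).
Sum = 0.070295; P₂ = 0.070295 / 83 = 0.001.

0.001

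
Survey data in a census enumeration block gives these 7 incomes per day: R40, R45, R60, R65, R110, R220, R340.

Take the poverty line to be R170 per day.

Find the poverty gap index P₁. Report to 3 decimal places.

0.445

Incomes under z: R40, R45, R60, R65, R110 (q = 5 of N = 7).
Gap ratios (z−y)/z: (170−40)/170 = 0.7647; (170−45)/170 = 0.7353; (170−60)/170 = 0.6471; (170−65)/170 = 0.6176; (170−110)/170 = 0.3529.
Σ = 3.117647. Dividing by the full population N = 7 gives P₁ = 0.445.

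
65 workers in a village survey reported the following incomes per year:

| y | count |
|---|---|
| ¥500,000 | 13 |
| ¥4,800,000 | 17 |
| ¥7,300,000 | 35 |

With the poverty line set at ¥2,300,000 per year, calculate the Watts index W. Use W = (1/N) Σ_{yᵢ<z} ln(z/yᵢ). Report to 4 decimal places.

Below z: 13×¥500,000 (q = 13 of N = 65).
Log shortfalls: ln(2300000/500000) = 1.5261 (×13).
W = 19.838732 / 65 = 0.3052.

0.3052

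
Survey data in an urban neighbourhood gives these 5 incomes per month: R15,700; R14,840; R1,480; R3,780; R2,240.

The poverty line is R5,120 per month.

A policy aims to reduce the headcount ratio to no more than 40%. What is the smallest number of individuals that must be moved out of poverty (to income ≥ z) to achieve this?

Currently q = 3 of N = 5 are below the line (H = 0.600).
A headcount ratio of at most 40% allows at most ⌊0.40 × 5⌋ = 2 poor individuals.
So at least 3 − 2 = 1 must be lifted.

1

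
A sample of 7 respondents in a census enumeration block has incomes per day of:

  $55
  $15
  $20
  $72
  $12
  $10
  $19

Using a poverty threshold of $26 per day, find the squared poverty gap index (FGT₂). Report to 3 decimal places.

Poor units: $10, $12, $15, $19, $20 (q = 5 of N = 7).
Normalized shortfalls: (26−10)/26 = 0.6154; (26−12)/26 = 0.5385; (26−15)/26 = 0.4231; (26−19)/26 = 0.2692; (26−20)/26 = 0.2308.
Squared: 0.3787; 0.2899; 0.1790; 0.0725; 0.0533.
Sum = 0.973373; P₂ = 0.973373 / 7 = 0.139.

0.139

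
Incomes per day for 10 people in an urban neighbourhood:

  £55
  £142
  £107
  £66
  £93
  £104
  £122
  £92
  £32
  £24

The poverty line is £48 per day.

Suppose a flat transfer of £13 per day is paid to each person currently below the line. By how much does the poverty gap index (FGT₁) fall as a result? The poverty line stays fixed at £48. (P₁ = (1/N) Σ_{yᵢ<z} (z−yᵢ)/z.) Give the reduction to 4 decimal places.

0.0542

Before: below the line — £24, £32; poverty gap index (FGT₁) = 0.083333.
After the £13 transfer: below the line — £37, £45; poverty gap index (FGT₁) = 0.029167.
Reduction = 0.083333 − 0.029167 = 0.0542.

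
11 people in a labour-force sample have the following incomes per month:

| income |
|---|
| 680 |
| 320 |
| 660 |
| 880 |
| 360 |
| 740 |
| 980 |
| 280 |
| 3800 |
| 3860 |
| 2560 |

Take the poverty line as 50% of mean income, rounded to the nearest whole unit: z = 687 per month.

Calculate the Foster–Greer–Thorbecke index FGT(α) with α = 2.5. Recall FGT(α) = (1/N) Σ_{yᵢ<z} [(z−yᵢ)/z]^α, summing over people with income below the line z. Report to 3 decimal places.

0.058

Below z: 280, 320, 360, 660, 680 (q = 5 of N = 11).
Normalized shortfalls: (687−280)/687 = 0.5924; (687−320)/687 = 0.5342; (687−360)/687 = 0.4760; (687−660)/687 = 0.0393; (687−680)/687 = 0.0102.
Raised to α = 2.5: 0.27014; 0.20858; 0.15631; 0.00031; 0.00001.
Sum = 0.635347; FGT(2.5) = 0.635347 / 11 = 0.058.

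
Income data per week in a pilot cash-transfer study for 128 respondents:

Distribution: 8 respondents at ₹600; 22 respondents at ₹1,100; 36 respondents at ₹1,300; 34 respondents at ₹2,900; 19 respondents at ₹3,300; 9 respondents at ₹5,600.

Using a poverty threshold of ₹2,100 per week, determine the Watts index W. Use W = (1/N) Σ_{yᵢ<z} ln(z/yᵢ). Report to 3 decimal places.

0.324

Below z: 8×₹600, 22×₹1,100, 36×₹1,300 (q = 66 of N = 128).
ln(z/y) terms: ln(2100/600) = 1.2528 (×8); ln(2100/1100) = 0.6466 (×22); ln(2100/1300) = 0.4796 (×36).
W = 41.512532 / 128 = 0.324.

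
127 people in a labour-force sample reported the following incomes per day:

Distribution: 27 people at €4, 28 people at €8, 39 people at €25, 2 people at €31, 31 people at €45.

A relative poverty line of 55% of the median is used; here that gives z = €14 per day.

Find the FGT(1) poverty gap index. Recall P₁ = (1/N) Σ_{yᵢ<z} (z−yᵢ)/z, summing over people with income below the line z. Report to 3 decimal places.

Poor units: 27×€4, 28×€8 (q = 55 of N = 127).
Gap ratios (z−y)/z: (14−4)/14 = 0.7143 (×27); (14−8)/14 = 0.4286 (×28).
Sum of shortfalls = 31.285714; P₁ averages over all N: 31.285714 / 127 = 0.246.

0.246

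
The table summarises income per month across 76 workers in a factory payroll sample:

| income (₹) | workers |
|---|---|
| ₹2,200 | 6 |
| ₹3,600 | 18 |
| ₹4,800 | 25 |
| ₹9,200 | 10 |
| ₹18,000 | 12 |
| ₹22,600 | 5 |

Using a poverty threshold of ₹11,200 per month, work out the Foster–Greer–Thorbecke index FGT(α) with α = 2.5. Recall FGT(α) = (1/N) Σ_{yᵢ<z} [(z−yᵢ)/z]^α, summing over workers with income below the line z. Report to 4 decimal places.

Below the line: 6×₹2,200, 18×₹3,600, 25×₹4,800, 10×₹9,200 (q = 59 of N = 76).
Relative gaps: (11200−2200)/11200 = 0.8036 (×6); (11200−3600)/11200 = 0.6786 (×18); (11200−4800)/11200 = 0.5714 (×25); (11200−9200)/11200 = 0.1786 (×10).
Raised to α = 2.5: 0.57884 (×6); 0.37931 (×18); 0.24683 (×25); 0.01348 (×10).
Sum = 16.606156; FGT(2.5) = 16.606156 / 76 = 0.2185.

0.2185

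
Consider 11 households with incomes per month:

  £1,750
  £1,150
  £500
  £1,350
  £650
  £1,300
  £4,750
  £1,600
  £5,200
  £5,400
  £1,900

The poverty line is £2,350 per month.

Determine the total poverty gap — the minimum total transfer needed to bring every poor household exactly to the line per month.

Below the line: £500, £650, £1,150, £1,300, £1,350, £1,600, £1,750, £1,900 (q = 8 of N = 11).
Individual gaps: 2350−500 = 1850; 2350−650 = 1700; 2350−1150 = 1200; 2350−1300 = 1050; 2350−1350 = 1000; 2350−1600 = 750; 2350−1750 = 600; 2350−1900 = 450.
Aggregate gap = £8,600.

£8,600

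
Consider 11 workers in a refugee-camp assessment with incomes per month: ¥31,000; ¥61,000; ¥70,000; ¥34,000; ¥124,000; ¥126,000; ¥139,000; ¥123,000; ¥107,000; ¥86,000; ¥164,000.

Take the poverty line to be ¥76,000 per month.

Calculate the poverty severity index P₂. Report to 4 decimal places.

Incomes under z: ¥31,000, ¥34,000, ¥61,000, ¥70,000 (q = 4 of N = 11).
Gap ratios (z−y)/z: (76000−31000)/76000 = 0.5921; (76000−34000)/76000 = 0.5526; (76000−61000)/76000 = 0.1974; (76000−70000)/76000 = 0.0789.
Squared: 0.3506; 0.3054; 0.0390; 0.0062.
Sum = 0.701177; P₂ = 0.701177 / 11 = 0.0637.

0.0637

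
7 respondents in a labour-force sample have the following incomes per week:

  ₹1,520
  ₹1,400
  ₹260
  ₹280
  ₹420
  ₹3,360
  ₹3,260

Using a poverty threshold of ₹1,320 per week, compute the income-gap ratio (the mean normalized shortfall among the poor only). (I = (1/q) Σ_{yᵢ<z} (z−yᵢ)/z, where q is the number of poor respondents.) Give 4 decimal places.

Below the line: ₹260, ₹280, ₹420 (q = 3 of N = 7).
Shortfall ratios (z−y)/z: 0.8030, 0.7879, 0.6818; sum = 2.272727.
I averages over the q = 3 poor units only: 2.272727 / 3 = 0.7576.

0.7576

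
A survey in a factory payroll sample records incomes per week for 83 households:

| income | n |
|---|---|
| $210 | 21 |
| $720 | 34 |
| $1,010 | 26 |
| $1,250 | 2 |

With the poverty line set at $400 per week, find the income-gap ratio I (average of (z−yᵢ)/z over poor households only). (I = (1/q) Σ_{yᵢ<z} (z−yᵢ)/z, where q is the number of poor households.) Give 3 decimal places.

Below z: 21×$210 (q = 21 of N = 83).
Relative gaps: 0.4750 (×21); sum = 9.975000.
The income-gap ratio divides by q (the poor only): 9.975000 / 21 = 0.475.

0.475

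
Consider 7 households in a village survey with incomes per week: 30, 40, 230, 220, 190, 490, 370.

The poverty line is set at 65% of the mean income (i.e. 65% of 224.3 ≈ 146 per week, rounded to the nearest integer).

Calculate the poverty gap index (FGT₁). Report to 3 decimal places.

0.217

Poor units: 30, 40 (q = 2 of N = 7).
Gap ratios (z−y)/z: (146−30)/146 = 0.7945; (146−40)/146 = 0.7260.
Sum of shortfalls = 1.520548; P₁ averages over all N: 1.520548 / 7 = 0.217.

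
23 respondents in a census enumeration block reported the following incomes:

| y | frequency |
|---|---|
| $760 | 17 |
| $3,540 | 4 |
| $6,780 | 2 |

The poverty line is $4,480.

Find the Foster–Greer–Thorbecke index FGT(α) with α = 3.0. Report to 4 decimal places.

0.4248

Below z: 17×$760, 4×$3,540 (q = 21 of N = 23).
Shortfall ratios: (4480−760)/4480 = 0.8304 (×17); (4480−3540)/4480 = 0.2098 (×4).
Raised to α = 3.0: 0.57253 (×17); 0.00924 (×4).
Sum = 9.769882; FGT(3.0) = 9.769882 / 23 = 0.4248.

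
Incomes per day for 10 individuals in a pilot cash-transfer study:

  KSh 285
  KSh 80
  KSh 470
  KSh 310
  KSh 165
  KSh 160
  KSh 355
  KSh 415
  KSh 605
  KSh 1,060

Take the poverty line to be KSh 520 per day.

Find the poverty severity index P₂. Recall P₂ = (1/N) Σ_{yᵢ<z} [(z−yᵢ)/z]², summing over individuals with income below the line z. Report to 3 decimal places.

0.218

Below z: KSh 80, KSh 160, KSh 165, KSh 285, KSh 310, KSh 355, KSh 415, KSh 470 (q = 8 of N = 10).
Gap ratios (z−y)/z: (520−80)/520 = 0.8462; (520−160)/520 = 0.6923; (520−165)/520 = 0.6827; (520−285)/520 = 0.4519; (520−310)/520 = 0.4038; (520−355)/520 = 0.3173; (520−415)/520 = 0.2019; (520−470)/520 = 0.0962.
Squared: 0.7160; 0.4793; 0.4661; 0.2042; 0.1631; 0.1007; 0.0408; 0.0092.
Sum = 2.179364; P₂ = 2.179364 / 10 = 0.218.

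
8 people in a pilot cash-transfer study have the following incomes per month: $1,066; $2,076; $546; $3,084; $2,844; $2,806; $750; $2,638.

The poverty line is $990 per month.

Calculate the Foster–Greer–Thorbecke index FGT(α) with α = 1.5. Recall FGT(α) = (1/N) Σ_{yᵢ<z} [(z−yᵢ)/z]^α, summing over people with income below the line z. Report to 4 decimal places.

0.0525

Poor units: $546, $750 (q = 2 of N = 8).
Shortfall ratios: (990−546)/990 = 0.4485; (990−750)/990 = 0.2424.
Raised to α = 1.5: 0.30035; 0.11936.
Sum = 0.419707; FGT(1.5) = 0.419707 / 8 = 0.0525.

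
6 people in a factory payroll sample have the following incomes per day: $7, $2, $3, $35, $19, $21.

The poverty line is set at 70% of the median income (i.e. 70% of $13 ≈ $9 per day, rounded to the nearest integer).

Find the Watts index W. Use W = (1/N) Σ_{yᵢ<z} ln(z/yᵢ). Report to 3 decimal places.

Below z: $2, $3, $7 (q = 3 of N = 6).
ln(z/y) terms: ln(9/2) = 1.5041; ln(9/3) = 1.0986; ln(9/7) = 0.2513.
W = 2.854004 / 6 = 0.476.

0.476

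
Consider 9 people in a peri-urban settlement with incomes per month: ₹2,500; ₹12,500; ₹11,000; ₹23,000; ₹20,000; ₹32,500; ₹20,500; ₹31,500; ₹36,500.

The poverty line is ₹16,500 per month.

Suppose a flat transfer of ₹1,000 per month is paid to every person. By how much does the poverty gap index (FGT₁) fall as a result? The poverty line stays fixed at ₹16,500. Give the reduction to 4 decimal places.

0.0202

Before: below the line — ₹2,500, ₹11,000, ₹12,500; poverty gap index (FGT₁) = 0.158249.
After the ₹1,000 transfer: below the line — ₹3,500, ₹12,000, ₹13,500; poverty gap index (FGT₁) = 0.138047.
Reduction = 0.158249 − 0.138047 = 0.0202.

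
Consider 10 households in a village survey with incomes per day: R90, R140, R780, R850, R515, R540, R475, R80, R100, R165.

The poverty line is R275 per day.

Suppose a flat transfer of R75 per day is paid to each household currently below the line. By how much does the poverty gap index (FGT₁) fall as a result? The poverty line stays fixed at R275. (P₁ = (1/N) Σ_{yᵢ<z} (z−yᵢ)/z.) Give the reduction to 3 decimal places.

0.136

Before: below the line — R80, R90, R100, R140, R165; poverty gap index (FGT₁) = 0.29091.
After the R75 transfer: below the line — R155, R165, R175, R215, R240; poverty gap index (FGT₁) = 0.15455.
Reduction = 0.29091 − 0.15455 = 0.136.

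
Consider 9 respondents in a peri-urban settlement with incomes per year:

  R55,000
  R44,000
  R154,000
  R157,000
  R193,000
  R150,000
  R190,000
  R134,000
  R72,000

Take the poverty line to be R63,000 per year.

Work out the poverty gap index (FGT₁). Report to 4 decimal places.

0.0476

Incomes under z: R44,000, R55,000 (q = 2 of N = 9).
Normalized shortfalls: (63000−44000)/63000 = 0.3016; (63000−55000)/63000 = 0.1270.
Sum of shortfalls = 0.428571; P₁ averages over all N: 0.428571 / 9 = 0.0476.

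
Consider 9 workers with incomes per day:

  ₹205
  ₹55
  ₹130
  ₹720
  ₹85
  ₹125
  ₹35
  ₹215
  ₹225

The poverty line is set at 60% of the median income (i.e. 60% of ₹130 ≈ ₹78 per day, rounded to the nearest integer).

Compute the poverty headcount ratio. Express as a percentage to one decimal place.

2 of the 9 workers have income below ₹78.
H = 2/9 = 22.2%.

22.2%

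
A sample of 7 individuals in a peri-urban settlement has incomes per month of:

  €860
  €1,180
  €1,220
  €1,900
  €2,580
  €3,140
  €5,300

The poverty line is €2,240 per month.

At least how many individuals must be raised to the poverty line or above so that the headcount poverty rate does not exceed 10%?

4

Currently q = 4 of N = 7 are below the line (H = 0.571).
A headcount ratio of at most 10% allows at most ⌊0.10 × 7⌋ = 0 poor individuals.
So at least 4 − 0 = 4 must be lifted.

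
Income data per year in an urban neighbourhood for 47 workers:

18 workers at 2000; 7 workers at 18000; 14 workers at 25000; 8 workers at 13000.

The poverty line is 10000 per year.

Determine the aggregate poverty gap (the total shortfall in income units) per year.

144000

Below the line: 18×2000 (q = 18 of N = 47).
Individual gaps: 18×(10000−2000) = 144000.
Aggregate gap = 144000.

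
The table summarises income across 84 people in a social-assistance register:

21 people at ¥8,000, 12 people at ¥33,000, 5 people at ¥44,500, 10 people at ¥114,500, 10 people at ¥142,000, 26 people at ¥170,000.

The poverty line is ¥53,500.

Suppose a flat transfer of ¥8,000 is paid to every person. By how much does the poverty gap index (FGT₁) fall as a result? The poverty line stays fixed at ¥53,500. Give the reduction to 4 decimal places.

Before: below the line — 21×¥8,000, 12×¥33,000, 5×¥44,500; poverty gap index (FGT₁) = 0.277370.
After the ¥8,000 transfer: below the line — 21×¥16,000, 12×¥41,000, 5×¥52,500; poverty gap index (FGT₁) = 0.209724.
Reduction = 0.277370 − 0.209724 = 0.0676.

0.0676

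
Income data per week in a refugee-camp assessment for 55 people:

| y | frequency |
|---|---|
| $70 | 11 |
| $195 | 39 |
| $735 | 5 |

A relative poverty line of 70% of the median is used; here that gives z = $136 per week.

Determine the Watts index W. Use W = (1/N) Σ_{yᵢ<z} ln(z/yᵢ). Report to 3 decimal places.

0.133

Incomes under z: 11×$70 (q = 11 of N = 55).
ln(z/y) terms: ln(136/70) = 0.6642 (×11).
W = 7.305756 / 55 = 0.133.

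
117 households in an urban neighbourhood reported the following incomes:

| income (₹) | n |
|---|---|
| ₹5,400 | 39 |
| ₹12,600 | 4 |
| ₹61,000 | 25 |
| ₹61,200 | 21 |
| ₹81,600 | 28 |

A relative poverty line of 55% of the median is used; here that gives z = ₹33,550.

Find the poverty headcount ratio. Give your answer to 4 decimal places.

0.3675

43 of the 117 households have income below ₹33,550.
H = 43/117 = 0.3675.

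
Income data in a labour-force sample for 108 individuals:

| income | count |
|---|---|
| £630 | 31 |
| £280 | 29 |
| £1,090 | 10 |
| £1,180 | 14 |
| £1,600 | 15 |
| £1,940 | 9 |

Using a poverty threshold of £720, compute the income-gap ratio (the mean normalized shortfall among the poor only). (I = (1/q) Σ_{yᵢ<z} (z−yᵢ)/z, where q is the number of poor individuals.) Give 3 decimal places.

0.360

Below the line: 29×£280, 31×£630 (q = 60 of N = 108).
Shortfall ratios (z−y)/z: 0.6111 (×29), 0.1250 (×31); sum = 21.597222.
The income-gap ratio divides by q (the poor only): 21.597222 / 60 = 0.360.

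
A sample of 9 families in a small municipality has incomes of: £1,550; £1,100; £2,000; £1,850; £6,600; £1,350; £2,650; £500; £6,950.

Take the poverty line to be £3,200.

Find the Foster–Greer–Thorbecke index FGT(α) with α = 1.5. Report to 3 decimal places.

0.299

Poor units: £500, £1,100, £1,350, £1,550, £1,850, £2,000, £2,650 (q = 7 of N = 9).
Gap ratios (z−y)/z: (3200−500)/3200 = 0.8438; (3200−1100)/3200 = 0.6562; (3200−1350)/3200 = 0.5781; (3200−1550)/3200 = 0.5156; (3200−1850)/3200 = 0.4219; (3200−2000)/3200 = 0.3750; (3200−2650)/3200 = 0.1719.
Raised to α = 1.5: 0.77503; 0.53162; 0.43957; 0.37026; 0.27402; 0.22964; 0.07126.
Sum = 2.691398; FGT(1.5) = 2.691398 / 9 = 0.299.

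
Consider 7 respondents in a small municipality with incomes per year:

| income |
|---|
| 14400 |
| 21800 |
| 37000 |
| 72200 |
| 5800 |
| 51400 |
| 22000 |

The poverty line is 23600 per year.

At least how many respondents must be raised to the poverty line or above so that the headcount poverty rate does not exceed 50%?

4 of the 7 respondents are poor, so H = 4/7 = 0.571.
A headcount ratio of at most 50% allows at most ⌊0.50 × 7⌋ = 3 poor respondents.
So at least 4 − 3 = 1 must be lifted.

1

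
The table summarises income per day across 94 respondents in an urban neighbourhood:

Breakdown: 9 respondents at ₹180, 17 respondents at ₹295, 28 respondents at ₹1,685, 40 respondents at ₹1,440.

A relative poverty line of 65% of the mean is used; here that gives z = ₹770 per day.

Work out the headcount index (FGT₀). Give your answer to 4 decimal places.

0.2766

26 of the 94 respondents have income below ₹770.
H = 26/94 = 0.2766.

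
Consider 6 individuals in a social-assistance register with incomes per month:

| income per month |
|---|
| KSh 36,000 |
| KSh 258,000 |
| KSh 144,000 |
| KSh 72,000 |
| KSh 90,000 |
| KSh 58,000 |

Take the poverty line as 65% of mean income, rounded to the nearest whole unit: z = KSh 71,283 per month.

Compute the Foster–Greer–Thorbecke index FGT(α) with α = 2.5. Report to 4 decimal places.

0.0312

Below the line: KSh 36,000, KSh 58,000 (q = 2 of N = 6).
Gap ratios (z−y)/z: (71283−36000)/71283 = 0.4950; (71283−58000)/71283 = 0.1863.
Raised to α = 2.5: 0.17236; 0.01499.
Sum = 0.187354; FGT(2.5) = 0.187354 / 6 = 0.0312.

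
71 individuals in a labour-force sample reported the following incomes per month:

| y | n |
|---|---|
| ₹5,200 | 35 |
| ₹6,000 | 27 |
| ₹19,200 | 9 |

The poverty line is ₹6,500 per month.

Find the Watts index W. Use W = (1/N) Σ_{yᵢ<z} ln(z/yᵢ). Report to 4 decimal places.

Below the line: 35×₹5,200, 27×₹6,000 (q = 62 of N = 71).
Log shortfalls: ln(6500/5200) = 0.2231 (×35); ln(6500/6000) = 0.0800 (×27).
W = 9.971177 / 71 = 0.1404.

0.1404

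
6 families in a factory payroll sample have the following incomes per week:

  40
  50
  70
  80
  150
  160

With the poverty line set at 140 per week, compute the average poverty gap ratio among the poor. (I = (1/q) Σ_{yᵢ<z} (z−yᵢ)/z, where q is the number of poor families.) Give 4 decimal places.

Incomes under z: 40, 50, 70, 80 (q = 4 of N = 6).
Shortfall ratios (z−y)/z: 0.7143, 0.6429, 0.5000, 0.4286; sum = 2.285714.
The income-gap ratio divides by q (the poor only): 2.285714 / 4 = 0.5714.

0.5714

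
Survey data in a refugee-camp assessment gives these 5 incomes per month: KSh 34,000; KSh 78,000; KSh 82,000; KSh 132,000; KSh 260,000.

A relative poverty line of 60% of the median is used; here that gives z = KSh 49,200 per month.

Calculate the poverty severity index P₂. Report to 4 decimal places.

Below the line: KSh 34,000 (q = 1 of N = 5).
Relative gaps: (49200−34000)/49200 = 0.3089.
Squared: 0.0954.
Sum = 0.095446; P₂ = 0.095446 / 5 = 0.0191.

0.0191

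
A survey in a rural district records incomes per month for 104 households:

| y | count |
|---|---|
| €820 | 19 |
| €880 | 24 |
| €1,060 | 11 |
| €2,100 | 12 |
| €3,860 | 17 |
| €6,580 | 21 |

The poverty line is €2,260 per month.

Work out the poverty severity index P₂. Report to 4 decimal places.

Below the line: 19×€820, 24×€880, 11×€1,060, 12×€2,100 (q = 66 of N = 104).
Relative gaps: (2260−820)/2260 = 0.6372 (×19); (2260−880)/2260 = 0.6106 (×24); (2260−1060)/2260 = 0.5310 (×11); (2260−2100)/2260 = 0.0708 (×12).
Squared: 0.4060 (×19); 0.3729 (×24); 0.2819 (×11); 0.0050 (×12).
Sum = 19.823635; P₂ = 19.823635 / 104 = 0.1906.

0.1906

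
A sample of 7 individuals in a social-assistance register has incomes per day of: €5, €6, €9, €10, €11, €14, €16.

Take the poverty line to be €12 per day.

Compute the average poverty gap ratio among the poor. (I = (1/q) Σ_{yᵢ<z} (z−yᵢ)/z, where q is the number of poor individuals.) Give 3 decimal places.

0.317

Below the line: €5, €6, €9, €10, €11 (q = 5 of N = 7).
Relative gaps: 0.5833, 0.5000, 0.2500, 0.1667, 0.0833; sum = 1.583333.
I averages over the q = 5 poor units only: 1.583333 / 5 = 0.317.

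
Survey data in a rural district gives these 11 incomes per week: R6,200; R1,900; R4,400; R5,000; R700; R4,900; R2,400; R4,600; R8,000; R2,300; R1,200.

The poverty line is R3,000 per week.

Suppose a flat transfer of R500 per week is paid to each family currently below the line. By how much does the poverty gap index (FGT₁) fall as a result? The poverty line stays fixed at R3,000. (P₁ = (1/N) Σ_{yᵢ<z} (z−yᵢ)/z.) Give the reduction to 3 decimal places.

Before: below the line — R700, R1,200, R1,900, R2,300, R2,400; poverty gap index (FGT₁) = 0.19697.
After the R500 transfer: below the line — R1,200, R1,700, R2,400, R2,800, R2,900; poverty gap index (FGT₁) = 0.12121.
Reduction = 0.19697 − 0.12121 = 0.076.

0.076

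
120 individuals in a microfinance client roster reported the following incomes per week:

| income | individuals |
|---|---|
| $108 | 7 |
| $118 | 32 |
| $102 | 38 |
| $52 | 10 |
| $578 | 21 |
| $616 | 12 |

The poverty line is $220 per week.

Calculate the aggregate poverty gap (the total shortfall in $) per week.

$10,212

Below z: 10×$52, 38×$102, 7×$108, 32×$118 (q = 87 of N = 120).
Individual gaps: 10×(220−52) = 1680; 38×(220−102) = 4484; 7×(220−108) = 784; 32×(220−118) = 3264.
Aggregate gap = $10,212.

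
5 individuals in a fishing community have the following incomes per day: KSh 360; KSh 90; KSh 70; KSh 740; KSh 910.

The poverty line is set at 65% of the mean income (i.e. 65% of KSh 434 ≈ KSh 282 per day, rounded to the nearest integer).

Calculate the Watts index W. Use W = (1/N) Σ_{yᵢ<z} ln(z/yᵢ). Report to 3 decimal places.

0.507

Incomes under z: KSh 70, KSh 90 (q = 2 of N = 5).
Log shortfalls: ln(282/70) = 1.3934; ln(282/90) = 1.1421.
W = 2.535509 / 5 = 0.507.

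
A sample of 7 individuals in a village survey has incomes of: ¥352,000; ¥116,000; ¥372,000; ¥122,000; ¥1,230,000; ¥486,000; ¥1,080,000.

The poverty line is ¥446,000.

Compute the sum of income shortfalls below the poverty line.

Below z: ¥116,000, ¥122,000, ¥352,000, ¥372,000 (q = 4 of N = 7).
Individual gaps: 446000−116000 = 330000; 446000−122000 = 324000; 446000−352000 = 94000; 446000−372000 = 74000.
Aggregate gap = ¥822,000.

¥822,000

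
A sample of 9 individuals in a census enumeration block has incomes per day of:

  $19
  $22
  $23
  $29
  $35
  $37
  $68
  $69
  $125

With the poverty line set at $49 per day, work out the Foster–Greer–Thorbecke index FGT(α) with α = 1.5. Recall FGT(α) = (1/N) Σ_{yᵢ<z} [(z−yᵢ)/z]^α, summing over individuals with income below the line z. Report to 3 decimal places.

0.201

Below the line: $19, $22, $23, $29, $35, $37 (q = 6 of N = 9).
Relative gaps: (49−19)/49 = 0.6122; (49−22)/49 = 0.5510; (49−23)/49 = 0.5306; (49−29)/49 = 0.4082; (49−35)/49 = 0.2857; (49−37)/49 = 0.2449.
Raised to α = 1.5: 0.47906; 0.40903; 0.38651; 0.26077; 0.15272; 0.12119.
Sum = 1.809279; FGT(1.5) = 1.809279 / 9 = 0.201.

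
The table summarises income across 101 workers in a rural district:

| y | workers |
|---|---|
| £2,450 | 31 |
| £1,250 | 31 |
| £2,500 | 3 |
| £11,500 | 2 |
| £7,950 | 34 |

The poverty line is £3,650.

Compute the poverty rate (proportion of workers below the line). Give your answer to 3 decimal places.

0.644

65 of the 101 workers have income below £3,650.
H = 65/101 = 0.644.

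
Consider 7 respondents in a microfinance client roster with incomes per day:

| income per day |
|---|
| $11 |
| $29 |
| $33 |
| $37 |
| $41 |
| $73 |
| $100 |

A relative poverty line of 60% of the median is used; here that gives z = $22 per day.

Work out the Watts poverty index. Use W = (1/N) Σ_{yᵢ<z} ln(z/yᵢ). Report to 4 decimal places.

Incomes under z: $11 (q = 1 of N = 7).
Log shortfalls: ln(22/11) = 0.6931.
W = 0.693147 / 7 = 0.0990.

0.0990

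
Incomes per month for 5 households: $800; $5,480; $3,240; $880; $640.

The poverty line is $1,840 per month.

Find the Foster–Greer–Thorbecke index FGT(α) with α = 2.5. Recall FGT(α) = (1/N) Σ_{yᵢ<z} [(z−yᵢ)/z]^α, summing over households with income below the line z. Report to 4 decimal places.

0.1561

Below z: $640, $800, $880 (q = 3 of N = 5).
Shortfall ratios: (1840−640)/1840 = 0.6522; (1840−800)/1840 = 0.5652; (1840−880)/1840 = 0.5217.
Raised to α = 2.5: 0.34349; 0.24018; 0.19662.
Sum = 0.780289; FGT(2.5) = 0.780289 / 5 = 0.1561.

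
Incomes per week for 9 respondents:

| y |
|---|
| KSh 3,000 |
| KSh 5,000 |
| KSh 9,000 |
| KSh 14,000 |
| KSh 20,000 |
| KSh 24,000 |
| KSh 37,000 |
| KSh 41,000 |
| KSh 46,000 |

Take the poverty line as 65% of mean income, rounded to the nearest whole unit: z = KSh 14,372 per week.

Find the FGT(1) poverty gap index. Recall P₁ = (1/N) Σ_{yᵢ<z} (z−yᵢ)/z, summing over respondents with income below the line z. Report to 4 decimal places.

Below the line: KSh 3,000, KSh 5,000, KSh 9,000, KSh 14,000 (q = 4 of N = 9).
Shortfall ratios: (14372−3000)/14372 = 0.7913; (14372−5000)/14372 = 0.6521; (14372−9000)/14372 = 0.3738; (14372−14000)/14372 = 0.0259.
Σ = 1.843028. Dividing by the full population N = 9 gives P₁ = 0.2048.

0.2048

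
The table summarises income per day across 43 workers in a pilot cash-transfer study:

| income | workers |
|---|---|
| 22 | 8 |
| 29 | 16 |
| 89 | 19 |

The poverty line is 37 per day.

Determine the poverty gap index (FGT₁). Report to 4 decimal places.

0.1559

Poor units: 8×22, 16×29 (q = 24 of N = 43).
Gap ratios (z−y)/z: (37−22)/37 = 0.4054 (×8); (37−29)/37 = 0.2162 (×16).
Σ = 6.702703. Dividing by the full population N = 43 gives P₁ = 0.1559.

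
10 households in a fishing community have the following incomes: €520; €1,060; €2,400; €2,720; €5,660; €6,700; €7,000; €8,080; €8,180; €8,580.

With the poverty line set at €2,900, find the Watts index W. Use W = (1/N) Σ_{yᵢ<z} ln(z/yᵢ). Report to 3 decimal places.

Incomes under z: €520, €1,060, €2,400, €2,720 (q = 4 of N = 10).
Log gaps: ln(2900/520) = 1.7186; ln(2900/1060) = 1.0064; ln(2900/2400) = 0.1892; ln(2900/2720) = 0.0641.
W = 2.978400 / 10 = 0.298.

0.298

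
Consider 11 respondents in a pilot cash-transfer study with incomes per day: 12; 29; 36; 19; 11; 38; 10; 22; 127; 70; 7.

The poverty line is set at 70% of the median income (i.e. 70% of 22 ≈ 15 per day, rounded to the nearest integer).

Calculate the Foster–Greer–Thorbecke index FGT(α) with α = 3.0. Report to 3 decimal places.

0.020

Incomes under z: 7, 10, 11, 12 (q = 4 of N = 11).
Gap ratios (z−y)/z: (15−7)/15 = 0.5333; (15−10)/15 = 0.3333; (15−11)/15 = 0.2667; (15−12)/15 = 0.2000.
Raised to α = 3.0: 0.15170; 0.03704; 0.01896; 0.00800.
Sum = 0.215704; FGT(3.0) = 0.215704 / 11 = 0.020.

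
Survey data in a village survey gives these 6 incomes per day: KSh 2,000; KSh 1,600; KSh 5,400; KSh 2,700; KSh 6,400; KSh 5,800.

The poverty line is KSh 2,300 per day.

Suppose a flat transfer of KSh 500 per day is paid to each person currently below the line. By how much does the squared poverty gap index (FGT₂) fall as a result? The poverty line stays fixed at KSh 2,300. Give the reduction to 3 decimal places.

Before: below the line — KSh 1,600, KSh 2,000; squared poverty gap index (FGT₂) = 0.01827.
After the KSh 500 transfer: below the line — KSh 2,100; squared poverty gap index (FGT₂) = 0.00126.
Reduction = 0.01827 − 0.00126 = 0.017.

0.017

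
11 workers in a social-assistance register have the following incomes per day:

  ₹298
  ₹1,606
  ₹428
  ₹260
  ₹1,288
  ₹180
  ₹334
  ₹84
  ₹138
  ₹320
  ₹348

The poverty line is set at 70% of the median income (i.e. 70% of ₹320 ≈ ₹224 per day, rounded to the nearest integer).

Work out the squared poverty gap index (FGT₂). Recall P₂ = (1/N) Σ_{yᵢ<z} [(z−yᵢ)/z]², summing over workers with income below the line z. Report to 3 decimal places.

Below z: ₹84, ₹138, ₹180 (q = 3 of N = 11).
Shortfall ratios: (224−84)/224 = 0.6250; (224−138)/224 = 0.3839; (224−180)/224 = 0.1964.
Squared: 0.3906; 0.1474; 0.0386.
Sum = 0.576610; P₂ = 0.576610 / 11 = 0.052.

0.052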